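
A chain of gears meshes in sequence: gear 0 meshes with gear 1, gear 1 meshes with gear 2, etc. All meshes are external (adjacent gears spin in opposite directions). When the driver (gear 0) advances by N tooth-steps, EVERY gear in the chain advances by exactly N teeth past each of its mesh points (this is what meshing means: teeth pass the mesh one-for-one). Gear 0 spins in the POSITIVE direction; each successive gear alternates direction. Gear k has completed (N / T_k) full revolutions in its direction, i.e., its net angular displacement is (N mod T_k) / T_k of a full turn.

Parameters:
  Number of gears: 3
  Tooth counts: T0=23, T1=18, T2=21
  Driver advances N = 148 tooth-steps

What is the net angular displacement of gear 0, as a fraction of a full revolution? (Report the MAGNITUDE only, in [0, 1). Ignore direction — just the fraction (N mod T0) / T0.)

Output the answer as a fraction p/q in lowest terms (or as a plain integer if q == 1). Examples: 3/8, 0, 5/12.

Chain of 3 gears, tooth counts: [23, 18, 21]
  gear 0: T0=23, direction=positive, advance = 148 mod 23 = 10 teeth = 10/23 turn
  gear 1: T1=18, direction=negative, advance = 148 mod 18 = 4 teeth = 4/18 turn
  gear 2: T2=21, direction=positive, advance = 148 mod 21 = 1 teeth = 1/21 turn
Gear 0: 148 mod 23 = 10
Fraction = 10 / 23 = 10/23 (gcd(10,23)=1) = 10/23

Answer: 10/23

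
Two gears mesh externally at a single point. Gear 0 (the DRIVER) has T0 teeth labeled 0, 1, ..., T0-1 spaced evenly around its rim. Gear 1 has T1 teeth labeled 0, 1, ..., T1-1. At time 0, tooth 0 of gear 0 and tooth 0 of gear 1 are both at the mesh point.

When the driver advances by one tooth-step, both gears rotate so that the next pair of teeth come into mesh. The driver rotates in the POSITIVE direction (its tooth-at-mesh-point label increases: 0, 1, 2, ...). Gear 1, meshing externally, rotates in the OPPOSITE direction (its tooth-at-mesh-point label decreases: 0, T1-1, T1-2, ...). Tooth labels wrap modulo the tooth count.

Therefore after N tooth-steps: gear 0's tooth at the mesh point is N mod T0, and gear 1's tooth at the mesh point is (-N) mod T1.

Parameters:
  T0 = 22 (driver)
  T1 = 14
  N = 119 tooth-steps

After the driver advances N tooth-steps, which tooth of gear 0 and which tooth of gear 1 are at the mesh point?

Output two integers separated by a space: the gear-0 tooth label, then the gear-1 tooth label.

Gear 0 (driver, T0=22): tooth at mesh = N mod T0
  119 = 5 * 22 + 9, so 119 mod 22 = 9
  gear 0 tooth = 9
Gear 1 (driven, T1=14): tooth at mesh = (-N) mod T1
  119 = 8 * 14 + 7, so 119 mod 14 = 7
  (-119) mod 14 = (-7) mod 14 = 14 - 7 = 7
Mesh after 119 steps: gear-0 tooth 9 meets gear-1 tooth 7

Answer: 9 7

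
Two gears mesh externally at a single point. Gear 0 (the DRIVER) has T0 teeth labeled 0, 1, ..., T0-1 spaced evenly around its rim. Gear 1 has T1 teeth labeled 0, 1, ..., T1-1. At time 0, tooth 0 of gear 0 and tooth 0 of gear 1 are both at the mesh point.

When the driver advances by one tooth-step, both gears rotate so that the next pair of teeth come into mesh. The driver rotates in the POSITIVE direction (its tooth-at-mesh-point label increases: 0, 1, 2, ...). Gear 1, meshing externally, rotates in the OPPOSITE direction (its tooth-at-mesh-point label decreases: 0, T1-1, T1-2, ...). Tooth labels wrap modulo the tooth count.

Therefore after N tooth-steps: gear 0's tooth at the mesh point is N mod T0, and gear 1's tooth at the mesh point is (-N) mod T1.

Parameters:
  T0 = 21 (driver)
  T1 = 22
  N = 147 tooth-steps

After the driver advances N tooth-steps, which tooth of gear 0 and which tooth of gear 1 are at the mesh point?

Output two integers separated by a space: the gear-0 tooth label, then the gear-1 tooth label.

Gear 0 (driver, T0=21): tooth at mesh = N mod T0
  147 = 7 * 21 + 0, so 147 mod 21 = 0
  gear 0 tooth = 0
Gear 1 (driven, T1=22): tooth at mesh = (-N) mod T1
  147 = 6 * 22 + 15, so 147 mod 22 = 15
  (-147) mod 22 = (-15) mod 22 = 22 - 15 = 7
Mesh after 147 steps: gear-0 tooth 0 meets gear-1 tooth 7

Answer: 0 7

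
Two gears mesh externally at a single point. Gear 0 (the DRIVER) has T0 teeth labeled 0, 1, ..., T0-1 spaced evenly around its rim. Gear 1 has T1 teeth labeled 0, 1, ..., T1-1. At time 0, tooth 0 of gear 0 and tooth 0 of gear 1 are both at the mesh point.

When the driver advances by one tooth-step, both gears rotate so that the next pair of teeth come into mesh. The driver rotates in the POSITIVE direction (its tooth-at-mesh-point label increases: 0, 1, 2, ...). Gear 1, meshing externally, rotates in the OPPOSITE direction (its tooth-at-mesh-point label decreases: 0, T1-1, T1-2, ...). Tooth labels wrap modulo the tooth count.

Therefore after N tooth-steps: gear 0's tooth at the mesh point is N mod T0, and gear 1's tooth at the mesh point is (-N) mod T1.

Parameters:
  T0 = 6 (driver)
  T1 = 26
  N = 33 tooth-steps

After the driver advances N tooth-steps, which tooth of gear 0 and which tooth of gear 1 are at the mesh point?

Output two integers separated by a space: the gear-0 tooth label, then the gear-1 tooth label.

Gear 0 (driver, T0=6): tooth at mesh = N mod T0
  33 = 5 * 6 + 3, so 33 mod 6 = 3
  gear 0 tooth = 3
Gear 1 (driven, T1=26): tooth at mesh = (-N) mod T1
  33 = 1 * 26 + 7, so 33 mod 26 = 7
  (-33) mod 26 = (-7) mod 26 = 26 - 7 = 19
Mesh after 33 steps: gear-0 tooth 3 meets gear-1 tooth 19

Answer: 3 19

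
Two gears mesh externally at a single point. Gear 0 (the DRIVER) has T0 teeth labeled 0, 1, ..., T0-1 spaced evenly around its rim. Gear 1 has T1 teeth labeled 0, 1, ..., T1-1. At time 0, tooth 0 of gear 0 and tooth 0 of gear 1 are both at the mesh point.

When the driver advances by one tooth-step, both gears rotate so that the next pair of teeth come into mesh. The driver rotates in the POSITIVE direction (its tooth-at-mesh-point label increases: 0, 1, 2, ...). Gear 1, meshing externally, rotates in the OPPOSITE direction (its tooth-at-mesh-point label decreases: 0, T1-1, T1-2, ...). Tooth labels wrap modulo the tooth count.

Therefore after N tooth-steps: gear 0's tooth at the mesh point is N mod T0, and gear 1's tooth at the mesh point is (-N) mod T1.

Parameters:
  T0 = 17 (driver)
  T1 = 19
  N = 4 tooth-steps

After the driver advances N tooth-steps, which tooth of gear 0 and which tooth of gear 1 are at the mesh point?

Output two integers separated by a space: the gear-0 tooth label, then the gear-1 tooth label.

Gear 0 (driver, T0=17): tooth at mesh = N mod T0
  4 = 0 * 17 + 4, so 4 mod 17 = 4
  gear 0 tooth = 4
Gear 1 (driven, T1=19): tooth at mesh = (-N) mod T1
  4 = 0 * 19 + 4, so 4 mod 19 = 4
  (-4) mod 19 = (-4) mod 19 = 19 - 4 = 15
Mesh after 4 steps: gear-0 tooth 4 meets gear-1 tooth 15

Answer: 4 15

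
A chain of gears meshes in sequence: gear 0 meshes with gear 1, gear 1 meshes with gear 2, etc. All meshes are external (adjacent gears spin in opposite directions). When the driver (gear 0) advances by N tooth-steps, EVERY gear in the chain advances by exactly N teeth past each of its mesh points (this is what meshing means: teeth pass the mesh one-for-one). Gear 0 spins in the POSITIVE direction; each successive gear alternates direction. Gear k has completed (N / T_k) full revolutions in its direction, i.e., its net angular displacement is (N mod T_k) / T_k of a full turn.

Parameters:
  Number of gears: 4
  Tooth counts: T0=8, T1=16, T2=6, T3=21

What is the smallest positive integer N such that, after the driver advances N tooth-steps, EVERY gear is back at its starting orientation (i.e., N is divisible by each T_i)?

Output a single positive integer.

Gear k returns to start when N is a multiple of T_k.
All gears at start simultaneously when N is a common multiple of [8, 16, 6, 21]; the smallest such N is lcm(8, 16, 6, 21).
Start: lcm = T0 = 8
Fold in T1=16: gcd(8, 16) = 8; lcm(8, 16) = 8 * 16 / 8 = 128 / 8 = 16
Fold in T2=6: gcd(16, 6) = 2; lcm(16, 6) = 16 * 6 / 2 = 96 / 2 = 48
Fold in T3=21: gcd(48, 21) = 3; lcm(48, 21) = 48 * 21 / 3 = 1008 / 3 = 336
Full cycle length = 336

Answer: 336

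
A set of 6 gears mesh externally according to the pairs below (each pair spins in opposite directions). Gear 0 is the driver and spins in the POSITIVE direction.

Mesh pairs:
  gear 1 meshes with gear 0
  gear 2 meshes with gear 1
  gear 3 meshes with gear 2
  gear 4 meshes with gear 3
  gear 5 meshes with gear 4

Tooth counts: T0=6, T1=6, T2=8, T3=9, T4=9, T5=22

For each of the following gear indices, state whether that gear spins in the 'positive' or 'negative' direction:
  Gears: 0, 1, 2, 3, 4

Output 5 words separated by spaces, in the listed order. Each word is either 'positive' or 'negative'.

Gear 0 (driver): positive (depth 0)
  gear 1: meshes with gear 0 -> depth 1 -> negative (opposite of gear 0)
  gear 2: meshes with gear 1 -> depth 2 -> positive (opposite of gear 1)
  gear 3: meshes with gear 2 -> depth 3 -> negative (opposite of gear 2)
  gear 4: meshes with gear 3 -> depth 4 -> positive (opposite of gear 3)
  gear 5: meshes with gear 4 -> depth 5 -> negative (opposite of gear 4)
Queried indices 0, 1, 2, 3, 4 -> positive, negative, positive, negative, positive

Answer: positive negative positive negative positive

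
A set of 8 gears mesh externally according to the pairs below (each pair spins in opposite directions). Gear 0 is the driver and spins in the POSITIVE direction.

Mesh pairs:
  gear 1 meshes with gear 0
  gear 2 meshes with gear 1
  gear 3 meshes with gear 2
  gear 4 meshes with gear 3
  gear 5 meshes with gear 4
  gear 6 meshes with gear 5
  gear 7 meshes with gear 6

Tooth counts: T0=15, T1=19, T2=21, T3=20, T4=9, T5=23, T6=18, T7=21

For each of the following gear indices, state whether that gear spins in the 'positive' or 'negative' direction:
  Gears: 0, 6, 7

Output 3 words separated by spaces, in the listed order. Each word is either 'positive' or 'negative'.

Gear 0 (driver): positive (depth 0)
  gear 1: meshes with gear 0 -> depth 1 -> negative (opposite of gear 0)
  gear 2: meshes with gear 1 -> depth 2 -> positive (opposite of gear 1)
  gear 3: meshes with gear 2 -> depth 3 -> negative (opposite of gear 2)
  gear 4: meshes with gear 3 -> depth 4 -> positive (opposite of gear 3)
  gear 5: meshes with gear 4 -> depth 5 -> negative (opposite of gear 4)
  gear 6: meshes with gear 5 -> depth 6 -> positive (opposite of gear 5)
  gear 7: meshes with gear 6 -> depth 7 -> negative (opposite of gear 6)
Queried indices 0, 6, 7 -> positive, positive, negative

Answer: positive positive negative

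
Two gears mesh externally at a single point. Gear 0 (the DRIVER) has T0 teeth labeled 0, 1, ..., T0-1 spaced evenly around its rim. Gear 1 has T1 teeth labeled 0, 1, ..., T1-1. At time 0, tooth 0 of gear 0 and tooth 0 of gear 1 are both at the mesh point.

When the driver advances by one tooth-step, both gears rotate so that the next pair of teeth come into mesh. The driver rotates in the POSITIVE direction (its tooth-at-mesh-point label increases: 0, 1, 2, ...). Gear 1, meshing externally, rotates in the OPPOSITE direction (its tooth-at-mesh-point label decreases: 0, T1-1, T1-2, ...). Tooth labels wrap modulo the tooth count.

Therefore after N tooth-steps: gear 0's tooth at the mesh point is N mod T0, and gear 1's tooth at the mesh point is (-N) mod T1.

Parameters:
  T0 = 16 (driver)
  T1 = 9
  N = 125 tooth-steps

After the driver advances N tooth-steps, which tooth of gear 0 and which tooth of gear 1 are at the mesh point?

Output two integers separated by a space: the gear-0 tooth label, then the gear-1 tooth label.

Answer: 13 1

Derivation:
Gear 0 (driver, T0=16): tooth at mesh = N mod T0
  125 = 7 * 16 + 13, so 125 mod 16 = 13
  gear 0 tooth = 13
Gear 1 (driven, T1=9): tooth at mesh = (-N) mod T1
  125 = 13 * 9 + 8, so 125 mod 9 = 8
  (-125) mod 9 = (-8) mod 9 = 9 - 8 = 1
Mesh after 125 steps: gear-0 tooth 13 meets gear-1 tooth 1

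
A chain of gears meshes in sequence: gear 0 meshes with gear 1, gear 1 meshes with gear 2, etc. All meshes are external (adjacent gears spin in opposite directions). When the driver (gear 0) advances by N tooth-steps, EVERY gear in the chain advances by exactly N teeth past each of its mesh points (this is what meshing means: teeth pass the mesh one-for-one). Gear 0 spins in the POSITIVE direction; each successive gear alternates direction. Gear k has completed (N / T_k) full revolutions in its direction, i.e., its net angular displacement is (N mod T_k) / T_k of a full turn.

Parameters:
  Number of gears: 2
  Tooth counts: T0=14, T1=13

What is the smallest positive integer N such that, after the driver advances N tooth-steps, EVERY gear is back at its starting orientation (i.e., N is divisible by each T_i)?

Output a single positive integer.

Answer: 182

Derivation:
Gear k returns to start when N is a multiple of T_k.
All gears at start simultaneously when N is a common multiple of [14, 13]; the smallest such N is lcm(14, 13).
Start: lcm = T0 = 14
Fold in T1=13: gcd(14, 13) = 1; lcm(14, 13) = 14 * 13 / 1 = 182 / 1 = 182
Full cycle length = 182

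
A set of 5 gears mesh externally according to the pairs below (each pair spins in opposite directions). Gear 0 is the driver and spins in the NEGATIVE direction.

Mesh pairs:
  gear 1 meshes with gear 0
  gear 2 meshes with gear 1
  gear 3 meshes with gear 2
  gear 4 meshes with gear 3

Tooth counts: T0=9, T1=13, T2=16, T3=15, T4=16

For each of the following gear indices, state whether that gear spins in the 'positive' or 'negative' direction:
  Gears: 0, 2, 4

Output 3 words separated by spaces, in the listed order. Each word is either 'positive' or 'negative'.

Answer: negative negative negative

Derivation:
Gear 0 (driver): negative (depth 0)
  gear 1: meshes with gear 0 -> depth 1 -> positive (opposite of gear 0)
  gear 2: meshes with gear 1 -> depth 2 -> negative (opposite of gear 1)
  gear 3: meshes with gear 2 -> depth 3 -> positive (opposite of gear 2)
  gear 4: meshes with gear 3 -> depth 4 -> negative (opposite of gear 3)
Queried indices 0, 2, 4 -> negative, negative, negative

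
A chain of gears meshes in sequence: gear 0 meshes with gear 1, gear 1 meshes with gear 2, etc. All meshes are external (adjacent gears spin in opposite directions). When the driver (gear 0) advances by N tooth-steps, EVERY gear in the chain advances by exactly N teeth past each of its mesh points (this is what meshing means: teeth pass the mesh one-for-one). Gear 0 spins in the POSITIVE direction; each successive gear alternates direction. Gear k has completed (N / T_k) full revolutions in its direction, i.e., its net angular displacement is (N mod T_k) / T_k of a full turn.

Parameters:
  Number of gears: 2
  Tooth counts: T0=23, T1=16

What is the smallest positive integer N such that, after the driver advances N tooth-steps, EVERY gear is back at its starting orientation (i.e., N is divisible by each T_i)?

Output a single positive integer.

Answer: 368

Derivation:
Gear k returns to start when N is a multiple of T_k.
All gears at start simultaneously when N is a common multiple of [23, 16]; the smallest such N is lcm(23, 16).
Start: lcm = T0 = 23
Fold in T1=16: gcd(23, 16) = 1; lcm(23, 16) = 23 * 16 / 1 = 368 / 1 = 368
Full cycle length = 368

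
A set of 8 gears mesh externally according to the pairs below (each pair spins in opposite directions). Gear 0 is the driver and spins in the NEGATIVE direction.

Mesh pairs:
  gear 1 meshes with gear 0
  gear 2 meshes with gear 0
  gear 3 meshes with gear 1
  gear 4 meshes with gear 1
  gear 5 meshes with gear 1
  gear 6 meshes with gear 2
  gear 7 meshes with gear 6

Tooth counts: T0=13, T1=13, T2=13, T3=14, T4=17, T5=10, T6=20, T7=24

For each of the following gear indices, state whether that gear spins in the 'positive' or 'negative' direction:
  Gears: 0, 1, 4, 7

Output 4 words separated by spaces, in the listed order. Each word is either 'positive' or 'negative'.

Gear 0 (driver): negative (depth 0)
  gear 1: meshes with gear 0 -> depth 1 -> positive (opposite of gear 0)
  gear 2: meshes with gear 0 -> depth 1 -> positive (opposite of gear 0)
  gear 3: meshes with gear 1 -> depth 2 -> negative (opposite of gear 1)
  gear 4: meshes with gear 1 -> depth 2 -> negative (opposite of gear 1)
  gear 5: meshes with gear 1 -> depth 2 -> negative (opposite of gear 1)
  gear 6: meshes with gear 2 -> depth 2 -> negative (opposite of gear 2)
  gear 7: meshes with gear 6 -> depth 3 -> positive (opposite of gear 6)
Queried indices 0, 1, 4, 7 -> negative, positive, negative, positive

Answer: negative positive negative positive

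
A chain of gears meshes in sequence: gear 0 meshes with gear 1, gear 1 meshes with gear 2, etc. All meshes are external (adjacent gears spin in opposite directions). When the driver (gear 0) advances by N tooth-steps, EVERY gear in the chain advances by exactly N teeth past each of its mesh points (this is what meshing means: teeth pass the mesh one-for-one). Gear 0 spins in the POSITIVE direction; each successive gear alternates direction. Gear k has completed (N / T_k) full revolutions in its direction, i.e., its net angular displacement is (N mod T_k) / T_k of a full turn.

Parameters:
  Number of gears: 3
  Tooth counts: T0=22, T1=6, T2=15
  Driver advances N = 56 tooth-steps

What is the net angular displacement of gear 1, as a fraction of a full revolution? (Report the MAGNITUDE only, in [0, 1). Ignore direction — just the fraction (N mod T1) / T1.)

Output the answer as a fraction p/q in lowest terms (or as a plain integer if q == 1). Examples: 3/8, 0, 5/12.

Answer: 1/3

Derivation:
Chain of 3 gears, tooth counts: [22, 6, 15]
  gear 0: T0=22, direction=positive, advance = 56 mod 22 = 12 teeth = 12/22 turn
  gear 1: T1=6, direction=negative, advance = 56 mod 6 = 2 teeth = 2/6 turn
  gear 2: T2=15, direction=positive, advance = 56 mod 15 = 11 teeth = 11/15 turn
Gear 1: 56 mod 6 = 2
Fraction = 2 / 6 = 1/3 (gcd(2,6)=2) = 1/3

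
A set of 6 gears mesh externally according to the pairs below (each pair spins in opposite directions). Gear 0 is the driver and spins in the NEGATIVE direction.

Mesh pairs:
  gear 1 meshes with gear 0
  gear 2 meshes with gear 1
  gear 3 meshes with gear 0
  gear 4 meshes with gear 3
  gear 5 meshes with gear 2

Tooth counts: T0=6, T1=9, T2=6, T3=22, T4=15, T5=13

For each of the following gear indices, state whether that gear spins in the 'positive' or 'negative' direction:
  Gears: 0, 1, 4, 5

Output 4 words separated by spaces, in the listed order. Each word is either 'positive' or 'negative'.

Answer: negative positive negative positive

Derivation:
Gear 0 (driver): negative (depth 0)
  gear 1: meshes with gear 0 -> depth 1 -> positive (opposite of gear 0)
  gear 2: meshes with gear 1 -> depth 2 -> negative (opposite of gear 1)
  gear 3: meshes with gear 0 -> depth 1 -> positive (opposite of gear 0)
  gear 4: meshes with gear 3 -> depth 2 -> negative (opposite of gear 3)
  gear 5: meshes with gear 2 -> depth 3 -> positive (opposite of gear 2)
Queried indices 0, 1, 4, 5 -> negative, positive, negative, positive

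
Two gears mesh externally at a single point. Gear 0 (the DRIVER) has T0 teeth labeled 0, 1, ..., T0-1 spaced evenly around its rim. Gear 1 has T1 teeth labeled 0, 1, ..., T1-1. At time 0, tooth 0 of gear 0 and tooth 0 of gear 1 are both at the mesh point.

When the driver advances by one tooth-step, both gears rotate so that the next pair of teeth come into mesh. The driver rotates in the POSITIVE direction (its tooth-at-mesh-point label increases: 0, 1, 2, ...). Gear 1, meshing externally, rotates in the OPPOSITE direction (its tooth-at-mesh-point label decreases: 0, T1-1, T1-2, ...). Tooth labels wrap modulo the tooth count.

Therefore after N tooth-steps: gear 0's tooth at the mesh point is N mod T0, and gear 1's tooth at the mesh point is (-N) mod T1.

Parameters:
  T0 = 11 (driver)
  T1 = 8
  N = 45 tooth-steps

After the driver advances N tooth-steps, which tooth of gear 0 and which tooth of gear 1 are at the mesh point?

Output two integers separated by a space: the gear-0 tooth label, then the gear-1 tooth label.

Gear 0 (driver, T0=11): tooth at mesh = N mod T0
  45 = 4 * 11 + 1, so 45 mod 11 = 1
  gear 0 tooth = 1
Gear 1 (driven, T1=8): tooth at mesh = (-N) mod T1
  45 = 5 * 8 + 5, so 45 mod 8 = 5
  (-45) mod 8 = (-5) mod 8 = 8 - 5 = 3
Mesh after 45 steps: gear-0 tooth 1 meets gear-1 tooth 3

Answer: 1 3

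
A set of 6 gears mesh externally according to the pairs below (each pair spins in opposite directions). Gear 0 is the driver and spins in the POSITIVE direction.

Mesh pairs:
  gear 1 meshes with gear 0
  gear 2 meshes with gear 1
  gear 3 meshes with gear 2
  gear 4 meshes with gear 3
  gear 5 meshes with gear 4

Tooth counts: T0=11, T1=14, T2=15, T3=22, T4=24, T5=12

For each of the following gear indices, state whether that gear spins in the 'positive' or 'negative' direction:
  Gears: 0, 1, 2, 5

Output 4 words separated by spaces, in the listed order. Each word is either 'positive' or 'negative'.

Answer: positive negative positive negative

Derivation:
Gear 0 (driver): positive (depth 0)
  gear 1: meshes with gear 0 -> depth 1 -> negative (opposite of gear 0)
  gear 2: meshes with gear 1 -> depth 2 -> positive (opposite of gear 1)
  gear 3: meshes with gear 2 -> depth 3 -> negative (opposite of gear 2)
  gear 4: meshes with gear 3 -> depth 4 -> positive (opposite of gear 3)
  gear 5: meshes with gear 4 -> depth 5 -> negative (opposite of gear 4)
Queried indices 0, 1, 2, 5 -> positive, negative, positive, negative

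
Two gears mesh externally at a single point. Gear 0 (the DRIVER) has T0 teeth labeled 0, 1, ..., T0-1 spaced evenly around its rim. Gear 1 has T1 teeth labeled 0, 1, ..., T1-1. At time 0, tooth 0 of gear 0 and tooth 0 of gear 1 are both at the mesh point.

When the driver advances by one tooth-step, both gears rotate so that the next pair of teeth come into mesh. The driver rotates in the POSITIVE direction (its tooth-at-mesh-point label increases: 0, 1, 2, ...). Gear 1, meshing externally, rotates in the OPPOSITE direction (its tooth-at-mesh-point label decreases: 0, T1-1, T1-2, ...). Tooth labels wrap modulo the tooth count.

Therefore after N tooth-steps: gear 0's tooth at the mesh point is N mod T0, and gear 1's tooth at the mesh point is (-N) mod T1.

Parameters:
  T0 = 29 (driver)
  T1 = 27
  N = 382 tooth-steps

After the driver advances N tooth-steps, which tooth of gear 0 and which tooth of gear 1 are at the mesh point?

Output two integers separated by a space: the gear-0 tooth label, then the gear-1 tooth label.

Answer: 5 23

Derivation:
Gear 0 (driver, T0=29): tooth at mesh = N mod T0
  382 = 13 * 29 + 5, so 382 mod 29 = 5
  gear 0 tooth = 5
Gear 1 (driven, T1=27): tooth at mesh = (-N) mod T1
  382 = 14 * 27 + 4, so 382 mod 27 = 4
  (-382) mod 27 = (-4) mod 27 = 27 - 4 = 23
Mesh after 382 steps: gear-0 tooth 5 meets gear-1 tooth 23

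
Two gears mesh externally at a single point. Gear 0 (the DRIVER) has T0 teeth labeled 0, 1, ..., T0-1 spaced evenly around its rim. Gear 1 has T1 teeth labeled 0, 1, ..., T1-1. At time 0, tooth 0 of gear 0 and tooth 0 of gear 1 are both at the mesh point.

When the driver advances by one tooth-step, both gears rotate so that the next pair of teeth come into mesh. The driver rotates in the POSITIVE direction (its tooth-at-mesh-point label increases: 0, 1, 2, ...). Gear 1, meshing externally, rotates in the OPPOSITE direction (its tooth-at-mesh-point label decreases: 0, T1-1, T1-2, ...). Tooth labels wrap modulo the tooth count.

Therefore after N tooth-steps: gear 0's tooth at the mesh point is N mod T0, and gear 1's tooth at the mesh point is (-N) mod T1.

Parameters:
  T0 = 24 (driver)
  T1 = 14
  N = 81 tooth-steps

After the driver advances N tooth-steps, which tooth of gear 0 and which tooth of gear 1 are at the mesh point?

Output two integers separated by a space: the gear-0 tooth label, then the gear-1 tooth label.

Gear 0 (driver, T0=24): tooth at mesh = N mod T0
  81 = 3 * 24 + 9, so 81 mod 24 = 9
  gear 0 tooth = 9
Gear 1 (driven, T1=14): tooth at mesh = (-N) mod T1
  81 = 5 * 14 + 11, so 81 mod 14 = 11
  (-81) mod 14 = (-11) mod 14 = 14 - 11 = 3
Mesh after 81 steps: gear-0 tooth 9 meets gear-1 tooth 3

Answer: 9 3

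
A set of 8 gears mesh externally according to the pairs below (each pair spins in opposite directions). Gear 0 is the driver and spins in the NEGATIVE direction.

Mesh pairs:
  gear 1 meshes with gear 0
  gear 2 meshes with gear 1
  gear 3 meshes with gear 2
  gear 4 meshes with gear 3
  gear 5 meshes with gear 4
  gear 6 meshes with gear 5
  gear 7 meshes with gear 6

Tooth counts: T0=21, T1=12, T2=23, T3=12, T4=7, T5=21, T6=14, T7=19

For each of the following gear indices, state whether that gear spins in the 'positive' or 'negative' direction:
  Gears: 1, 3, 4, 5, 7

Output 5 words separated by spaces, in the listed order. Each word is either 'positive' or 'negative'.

Answer: positive positive negative positive positive

Derivation:
Gear 0 (driver): negative (depth 0)
  gear 1: meshes with gear 0 -> depth 1 -> positive (opposite of gear 0)
  gear 2: meshes with gear 1 -> depth 2 -> negative (opposite of gear 1)
  gear 3: meshes with gear 2 -> depth 3 -> positive (opposite of gear 2)
  gear 4: meshes with gear 3 -> depth 4 -> negative (opposite of gear 3)
  gear 5: meshes with gear 4 -> depth 5 -> positive (opposite of gear 4)
  gear 6: meshes with gear 5 -> depth 6 -> negative (opposite of gear 5)
  gear 7: meshes with gear 6 -> depth 7 -> positive (opposite of gear 6)
Queried indices 1, 3, 4, 5, 7 -> positive, positive, negative, positive, positive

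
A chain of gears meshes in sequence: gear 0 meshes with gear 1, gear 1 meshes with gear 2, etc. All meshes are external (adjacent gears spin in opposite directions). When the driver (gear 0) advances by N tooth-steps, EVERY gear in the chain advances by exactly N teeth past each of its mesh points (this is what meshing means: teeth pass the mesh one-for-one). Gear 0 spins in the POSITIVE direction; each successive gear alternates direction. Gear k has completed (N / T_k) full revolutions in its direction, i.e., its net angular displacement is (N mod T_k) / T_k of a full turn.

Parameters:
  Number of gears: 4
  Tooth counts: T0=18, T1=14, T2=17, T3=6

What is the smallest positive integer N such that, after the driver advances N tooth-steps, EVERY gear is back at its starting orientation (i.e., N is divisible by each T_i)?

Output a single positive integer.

Gear k returns to start when N is a multiple of T_k.
All gears at start simultaneously when N is a common multiple of [18, 14, 17, 6]; the smallest such N is lcm(18, 14, 17, 6).
Start: lcm = T0 = 18
Fold in T1=14: gcd(18, 14) = 2; lcm(18, 14) = 18 * 14 / 2 = 252 / 2 = 126
Fold in T2=17: gcd(126, 17) = 1; lcm(126, 17) = 126 * 17 / 1 = 2142 / 1 = 2142
Fold in T3=6: gcd(2142, 6) = 6; lcm(2142, 6) = 2142 * 6 / 6 = 12852 / 6 = 2142
Full cycle length = 2142

Answer: 2142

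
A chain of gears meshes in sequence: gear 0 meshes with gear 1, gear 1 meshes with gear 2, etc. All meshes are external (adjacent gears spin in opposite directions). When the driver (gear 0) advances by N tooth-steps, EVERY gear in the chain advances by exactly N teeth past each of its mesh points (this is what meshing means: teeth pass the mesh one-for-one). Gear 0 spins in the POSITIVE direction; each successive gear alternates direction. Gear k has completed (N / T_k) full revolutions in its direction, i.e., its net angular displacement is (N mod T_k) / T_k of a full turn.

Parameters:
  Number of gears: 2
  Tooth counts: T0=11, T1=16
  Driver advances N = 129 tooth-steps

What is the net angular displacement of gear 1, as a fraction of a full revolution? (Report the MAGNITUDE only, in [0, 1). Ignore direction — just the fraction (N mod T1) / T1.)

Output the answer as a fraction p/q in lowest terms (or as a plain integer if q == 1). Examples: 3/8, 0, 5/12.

Answer: 1/16

Derivation:
Chain of 2 gears, tooth counts: [11, 16]
  gear 0: T0=11, direction=positive, advance = 129 mod 11 = 8 teeth = 8/11 turn
  gear 1: T1=16, direction=negative, advance = 129 mod 16 = 1 teeth = 1/16 turn
Gear 1: 129 mod 16 = 1
Fraction = 1 / 16 = 1/16 (gcd(1,16)=1) = 1/16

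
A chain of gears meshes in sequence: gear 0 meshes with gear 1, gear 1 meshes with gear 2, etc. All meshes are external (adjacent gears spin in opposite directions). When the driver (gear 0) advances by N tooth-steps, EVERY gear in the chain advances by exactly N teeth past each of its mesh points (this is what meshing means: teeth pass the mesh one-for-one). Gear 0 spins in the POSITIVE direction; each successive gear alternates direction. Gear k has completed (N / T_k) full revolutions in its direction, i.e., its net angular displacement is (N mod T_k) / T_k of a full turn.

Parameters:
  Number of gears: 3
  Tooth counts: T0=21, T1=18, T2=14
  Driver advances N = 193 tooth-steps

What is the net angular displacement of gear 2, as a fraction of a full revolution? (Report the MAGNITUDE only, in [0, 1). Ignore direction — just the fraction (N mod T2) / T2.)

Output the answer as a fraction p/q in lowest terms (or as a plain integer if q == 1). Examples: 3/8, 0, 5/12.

Chain of 3 gears, tooth counts: [21, 18, 14]
  gear 0: T0=21, direction=positive, advance = 193 mod 21 = 4 teeth = 4/21 turn
  gear 1: T1=18, direction=negative, advance = 193 mod 18 = 13 teeth = 13/18 turn
  gear 2: T2=14, direction=positive, advance = 193 mod 14 = 11 teeth = 11/14 turn
Gear 2: 193 mod 14 = 11
Fraction = 11 / 14 = 11/14 (gcd(11,14)=1) = 11/14

Answer: 11/14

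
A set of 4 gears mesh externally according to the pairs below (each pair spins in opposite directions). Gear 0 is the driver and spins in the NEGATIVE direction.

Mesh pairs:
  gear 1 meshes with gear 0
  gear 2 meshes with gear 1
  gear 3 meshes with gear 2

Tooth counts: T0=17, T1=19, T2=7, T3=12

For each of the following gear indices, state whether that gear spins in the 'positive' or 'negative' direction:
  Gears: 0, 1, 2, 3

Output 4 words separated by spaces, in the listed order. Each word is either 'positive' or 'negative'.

Gear 0 (driver): negative (depth 0)
  gear 1: meshes with gear 0 -> depth 1 -> positive (opposite of gear 0)
  gear 2: meshes with gear 1 -> depth 2 -> negative (opposite of gear 1)
  gear 3: meshes with gear 2 -> depth 3 -> positive (opposite of gear 2)
Queried indices 0, 1, 2, 3 -> negative, positive, negative, positive

Answer: negative positive negative positive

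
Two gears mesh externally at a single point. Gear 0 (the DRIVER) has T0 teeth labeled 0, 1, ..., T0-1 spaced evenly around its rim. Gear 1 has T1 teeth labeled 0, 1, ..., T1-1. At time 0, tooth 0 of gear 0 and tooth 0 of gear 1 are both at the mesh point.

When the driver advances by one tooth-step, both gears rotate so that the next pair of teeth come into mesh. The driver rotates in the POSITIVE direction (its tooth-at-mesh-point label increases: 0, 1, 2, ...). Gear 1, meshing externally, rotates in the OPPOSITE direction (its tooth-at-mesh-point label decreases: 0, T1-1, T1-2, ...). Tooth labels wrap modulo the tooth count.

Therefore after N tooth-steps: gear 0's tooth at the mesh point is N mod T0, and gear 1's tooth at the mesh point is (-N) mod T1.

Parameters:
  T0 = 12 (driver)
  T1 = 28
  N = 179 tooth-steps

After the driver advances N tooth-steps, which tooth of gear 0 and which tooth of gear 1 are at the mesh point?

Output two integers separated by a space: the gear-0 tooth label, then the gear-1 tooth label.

Gear 0 (driver, T0=12): tooth at mesh = N mod T0
  179 = 14 * 12 + 11, so 179 mod 12 = 11
  gear 0 tooth = 11
Gear 1 (driven, T1=28): tooth at mesh = (-N) mod T1
  179 = 6 * 28 + 11, so 179 mod 28 = 11
  (-179) mod 28 = (-11) mod 28 = 28 - 11 = 17
Mesh after 179 steps: gear-0 tooth 11 meets gear-1 tooth 17

Answer: 11 17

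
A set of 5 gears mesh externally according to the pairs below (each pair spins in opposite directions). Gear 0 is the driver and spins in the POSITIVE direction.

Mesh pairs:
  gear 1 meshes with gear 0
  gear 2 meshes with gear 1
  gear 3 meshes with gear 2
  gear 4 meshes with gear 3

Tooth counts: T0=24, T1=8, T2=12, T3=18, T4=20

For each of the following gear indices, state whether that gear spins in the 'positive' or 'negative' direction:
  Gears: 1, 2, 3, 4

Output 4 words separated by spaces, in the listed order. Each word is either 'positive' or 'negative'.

Gear 0 (driver): positive (depth 0)
  gear 1: meshes with gear 0 -> depth 1 -> negative (opposite of gear 0)
  gear 2: meshes with gear 1 -> depth 2 -> positive (opposite of gear 1)
  gear 3: meshes with gear 2 -> depth 3 -> negative (opposite of gear 2)
  gear 4: meshes with gear 3 -> depth 4 -> positive (opposite of gear 3)
Queried indices 1, 2, 3, 4 -> negative, positive, negative, positive

Answer: negative positive negative positive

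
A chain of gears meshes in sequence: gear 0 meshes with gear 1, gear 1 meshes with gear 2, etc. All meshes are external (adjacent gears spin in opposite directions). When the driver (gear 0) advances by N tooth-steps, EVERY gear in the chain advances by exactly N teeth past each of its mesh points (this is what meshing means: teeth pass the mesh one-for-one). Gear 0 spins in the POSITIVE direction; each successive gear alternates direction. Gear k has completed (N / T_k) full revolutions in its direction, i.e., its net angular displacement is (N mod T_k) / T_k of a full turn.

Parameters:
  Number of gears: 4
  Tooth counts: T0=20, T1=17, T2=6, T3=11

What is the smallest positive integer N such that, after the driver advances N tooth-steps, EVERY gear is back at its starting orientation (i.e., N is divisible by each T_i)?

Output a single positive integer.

Gear k returns to start when N is a multiple of T_k.
All gears at start simultaneously when N is a common multiple of [20, 17, 6, 11]; the smallest such N is lcm(20, 17, 6, 11).
Start: lcm = T0 = 20
Fold in T1=17: gcd(20, 17) = 1; lcm(20, 17) = 20 * 17 / 1 = 340 / 1 = 340
Fold in T2=6: gcd(340, 6) = 2; lcm(340, 6) = 340 * 6 / 2 = 2040 / 2 = 1020
Fold in T3=11: gcd(1020, 11) = 1; lcm(1020, 11) = 1020 * 11 / 1 = 11220 / 1 = 11220
Full cycle length = 11220

Answer: 11220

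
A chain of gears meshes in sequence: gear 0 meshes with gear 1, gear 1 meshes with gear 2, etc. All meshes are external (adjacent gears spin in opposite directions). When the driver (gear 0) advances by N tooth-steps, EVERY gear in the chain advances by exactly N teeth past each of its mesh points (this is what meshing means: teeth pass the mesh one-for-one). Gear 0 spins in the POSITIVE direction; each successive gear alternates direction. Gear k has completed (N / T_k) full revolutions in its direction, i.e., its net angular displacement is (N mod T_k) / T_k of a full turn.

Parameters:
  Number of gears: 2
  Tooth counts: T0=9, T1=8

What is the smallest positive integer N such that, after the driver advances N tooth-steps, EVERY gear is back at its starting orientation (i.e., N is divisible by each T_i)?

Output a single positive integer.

Gear k returns to start when N is a multiple of T_k.
All gears at start simultaneously when N is a common multiple of [9, 8]; the smallest such N is lcm(9, 8).
Start: lcm = T0 = 9
Fold in T1=8: gcd(9, 8) = 1; lcm(9, 8) = 9 * 8 / 1 = 72 / 1 = 72
Full cycle length = 72

Answer: 72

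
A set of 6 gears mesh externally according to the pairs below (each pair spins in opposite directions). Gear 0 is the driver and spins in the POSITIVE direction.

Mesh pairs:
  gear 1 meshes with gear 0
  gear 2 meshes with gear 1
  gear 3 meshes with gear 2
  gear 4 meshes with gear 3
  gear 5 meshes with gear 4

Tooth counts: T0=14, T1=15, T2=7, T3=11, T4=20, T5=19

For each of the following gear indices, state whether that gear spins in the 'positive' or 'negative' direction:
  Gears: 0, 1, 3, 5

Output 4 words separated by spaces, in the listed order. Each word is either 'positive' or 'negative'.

Answer: positive negative negative negative

Derivation:
Gear 0 (driver): positive (depth 0)
  gear 1: meshes with gear 0 -> depth 1 -> negative (opposite of gear 0)
  gear 2: meshes with gear 1 -> depth 2 -> positive (opposite of gear 1)
  gear 3: meshes with gear 2 -> depth 3 -> negative (opposite of gear 2)
  gear 4: meshes with gear 3 -> depth 4 -> positive (opposite of gear 3)
  gear 5: meshes with gear 4 -> depth 5 -> negative (opposite of gear 4)
Queried indices 0, 1, 3, 5 -> positive, negative, negative, negative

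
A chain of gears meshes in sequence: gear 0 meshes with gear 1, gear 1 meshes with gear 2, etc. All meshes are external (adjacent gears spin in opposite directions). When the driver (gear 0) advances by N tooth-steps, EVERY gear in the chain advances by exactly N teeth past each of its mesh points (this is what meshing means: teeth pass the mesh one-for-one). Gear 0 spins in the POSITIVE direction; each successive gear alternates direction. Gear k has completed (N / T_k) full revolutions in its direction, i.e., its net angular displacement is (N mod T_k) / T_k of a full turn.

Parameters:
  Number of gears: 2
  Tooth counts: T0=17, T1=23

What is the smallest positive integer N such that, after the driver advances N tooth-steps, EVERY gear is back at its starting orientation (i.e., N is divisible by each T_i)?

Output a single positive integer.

Gear k returns to start when N is a multiple of T_k.
All gears at start simultaneously when N is a common multiple of [17, 23]; the smallest such N is lcm(17, 23).
Start: lcm = T0 = 17
Fold in T1=23: gcd(17, 23) = 1; lcm(17, 23) = 17 * 23 / 1 = 391 / 1 = 391
Full cycle length = 391

Answer: 391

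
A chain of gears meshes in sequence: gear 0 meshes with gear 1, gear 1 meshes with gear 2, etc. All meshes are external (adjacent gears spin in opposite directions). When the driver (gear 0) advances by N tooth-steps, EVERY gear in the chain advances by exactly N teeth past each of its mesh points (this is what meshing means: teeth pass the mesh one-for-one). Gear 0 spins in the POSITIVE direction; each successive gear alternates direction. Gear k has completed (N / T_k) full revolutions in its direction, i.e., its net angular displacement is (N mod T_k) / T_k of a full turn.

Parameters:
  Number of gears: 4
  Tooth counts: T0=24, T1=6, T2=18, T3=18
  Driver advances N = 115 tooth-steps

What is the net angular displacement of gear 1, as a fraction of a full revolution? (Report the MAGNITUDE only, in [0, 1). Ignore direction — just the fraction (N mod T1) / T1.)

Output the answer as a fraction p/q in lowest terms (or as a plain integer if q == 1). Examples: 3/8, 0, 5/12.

Chain of 4 gears, tooth counts: [24, 6, 18, 18]
  gear 0: T0=24, direction=positive, advance = 115 mod 24 = 19 teeth = 19/24 turn
  gear 1: T1=6, direction=negative, advance = 115 mod 6 = 1 teeth = 1/6 turn
  gear 2: T2=18, direction=positive, advance = 115 mod 18 = 7 teeth = 7/18 turn
  gear 3: T3=18, direction=negative, advance = 115 mod 18 = 7 teeth = 7/18 turn
Gear 1: 115 mod 6 = 1
Fraction = 1 / 6 = 1/6 (gcd(1,6)=1) = 1/6

Answer: 1/6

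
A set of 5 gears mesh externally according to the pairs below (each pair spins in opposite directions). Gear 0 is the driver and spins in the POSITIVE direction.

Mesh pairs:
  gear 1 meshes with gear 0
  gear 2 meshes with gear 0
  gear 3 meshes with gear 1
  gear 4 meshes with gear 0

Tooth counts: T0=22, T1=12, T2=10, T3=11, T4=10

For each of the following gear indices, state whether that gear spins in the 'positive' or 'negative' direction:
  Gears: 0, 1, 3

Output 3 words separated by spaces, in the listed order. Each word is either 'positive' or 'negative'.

Answer: positive negative positive

Derivation:
Gear 0 (driver): positive (depth 0)
  gear 1: meshes with gear 0 -> depth 1 -> negative (opposite of gear 0)
  gear 2: meshes with gear 0 -> depth 1 -> negative (opposite of gear 0)
  gear 3: meshes with gear 1 -> depth 2 -> positive (opposite of gear 1)
  gear 4: meshes with gear 0 -> depth 1 -> negative (opposite of gear 0)
Queried indices 0, 1, 3 -> positive, negative, positive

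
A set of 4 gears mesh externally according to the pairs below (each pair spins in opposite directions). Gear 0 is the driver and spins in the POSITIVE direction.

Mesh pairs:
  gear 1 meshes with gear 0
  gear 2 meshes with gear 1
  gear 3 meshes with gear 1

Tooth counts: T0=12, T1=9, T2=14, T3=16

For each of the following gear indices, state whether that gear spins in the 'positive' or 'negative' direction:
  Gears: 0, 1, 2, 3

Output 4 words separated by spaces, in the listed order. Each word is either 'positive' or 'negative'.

Answer: positive negative positive positive

Derivation:
Gear 0 (driver): positive (depth 0)
  gear 1: meshes with gear 0 -> depth 1 -> negative (opposite of gear 0)
  gear 2: meshes with gear 1 -> depth 2 -> positive (opposite of gear 1)
  gear 3: meshes with gear 1 -> depth 2 -> positive (opposite of gear 1)
Queried indices 0, 1, 2, 3 -> positive, negative, positive, positive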